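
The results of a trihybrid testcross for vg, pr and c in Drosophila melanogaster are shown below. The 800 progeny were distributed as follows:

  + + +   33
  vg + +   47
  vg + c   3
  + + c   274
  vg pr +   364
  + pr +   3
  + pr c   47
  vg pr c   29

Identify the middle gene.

vg

The two most frequent reciprocal classes, + + c and vg pr +, are the parental types, so the F1 was + + c / vg pr +.
The two rarest classes, vg + c and + pr +, are the double crossovers. Comparing them with the parentals, only the vg allele has switched, so vg is the middle locus and the order is c – vg – pr.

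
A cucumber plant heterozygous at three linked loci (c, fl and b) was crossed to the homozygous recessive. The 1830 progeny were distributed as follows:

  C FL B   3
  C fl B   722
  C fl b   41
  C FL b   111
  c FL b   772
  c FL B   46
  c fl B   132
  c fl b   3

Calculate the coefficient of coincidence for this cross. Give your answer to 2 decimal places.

The two most frequent reciprocal classes, C fl B and c FL b, are the parental types, so the F1 was C fl B / c FL b.
The two rarest classes, C FL B and c fl b, are the double crossovers. Comparing them with the parentals, only the fl allele has switched, so fl is the middle locus and the order is b – fl – c.
b–fl: (87 + 6)/1830 = 0.0508; fl–c: (243 + 6)/1830 = 0.1361.
Expected DCO frequency = 0.0508 × 0.1361 ≈ 0.00691; observed = 6/1830 ≈ 0.00328.
Coefficient of coincidence = 0.00328/0.00691 ≈ 0.47.

0.47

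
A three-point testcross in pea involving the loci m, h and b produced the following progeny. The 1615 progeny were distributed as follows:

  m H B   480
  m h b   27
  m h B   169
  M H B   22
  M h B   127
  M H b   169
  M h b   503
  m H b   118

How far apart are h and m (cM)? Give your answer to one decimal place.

24.0 cM

The two most frequent reciprocal classes, M h b and m H B, are the parental types, so the F1 was M h b / m H B.
The two rarest classes, m h b and M H B, are the double crossovers. Comparing them with the parentals, only the m allele has switched, so m is the middle locus and the order is b – m – h.
Crossovers in the m–h interval produce the single-crossover classes M H b and m h B (169 + 169 = 338) plus the double crossovers (49).
RF(m–h) = (338 + 49) / 1615 = 387/1615 = 0.2396 → 24.0 cM.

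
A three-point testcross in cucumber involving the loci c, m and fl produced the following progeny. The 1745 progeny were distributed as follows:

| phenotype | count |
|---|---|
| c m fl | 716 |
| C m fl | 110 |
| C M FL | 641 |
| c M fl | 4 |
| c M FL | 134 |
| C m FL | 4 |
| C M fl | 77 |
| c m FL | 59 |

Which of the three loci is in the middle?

The two most frequent reciprocal classes, c m fl and C M FL, are the parental types, so the F1 was c m fl / C M FL.
The two rarest classes, c M fl and C m FL, are the double crossovers. Comparing them with the parentals, only the m allele has switched, so m is the middle locus and the order is fl – m – c.

m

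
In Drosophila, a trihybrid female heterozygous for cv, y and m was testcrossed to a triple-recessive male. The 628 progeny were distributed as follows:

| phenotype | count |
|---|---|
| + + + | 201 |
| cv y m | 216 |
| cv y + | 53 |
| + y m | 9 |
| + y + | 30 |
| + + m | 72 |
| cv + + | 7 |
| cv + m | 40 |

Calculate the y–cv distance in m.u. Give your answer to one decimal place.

The two most frequent reciprocal classes, cv y m and + + +, are the parental types, so the F1 was cv y m / + + +.
The two rarest classes, + y m and cv + +, are the double crossovers. Comparing them with the parentals, only the cv allele has switched, so cv is the middle locus and the order is m – cv – y.
Crossovers in the cv–y interval produce the single-crossover classes cv + m and + y + (40 + 30 = 70) plus the double crossovers (16).
RF(cv–y) = (70 + 16) / 628 = 86/628 = 0.1369 → 13.7 m.u.

13.7 m.u.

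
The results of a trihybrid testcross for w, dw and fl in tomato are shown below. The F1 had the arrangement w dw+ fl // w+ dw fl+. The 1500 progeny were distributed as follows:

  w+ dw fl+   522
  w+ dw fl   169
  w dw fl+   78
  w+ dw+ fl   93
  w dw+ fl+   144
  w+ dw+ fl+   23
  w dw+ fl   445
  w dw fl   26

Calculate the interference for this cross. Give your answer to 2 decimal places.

0.08

The two rarest classes, w dw fl and w+ dw+ fl+, are the double crossovers. Comparing them with the parentals, only the dw allele has switched, so dw is the middle locus and the order is fl – dw – w.
fl–dw: (313 + 49)/1500 = 0.2413; dw–w: (171 + 49)/1500 = 0.1467.
Expected DCO frequency = 0.2413 × 0.1467 ≈ 0.03540; observed = 49/1500 ≈ 0.03267.
Coefficient of coincidence = 0.03267/0.03540 ≈ 0.92; interference = 1 − 0.92 = 0.08.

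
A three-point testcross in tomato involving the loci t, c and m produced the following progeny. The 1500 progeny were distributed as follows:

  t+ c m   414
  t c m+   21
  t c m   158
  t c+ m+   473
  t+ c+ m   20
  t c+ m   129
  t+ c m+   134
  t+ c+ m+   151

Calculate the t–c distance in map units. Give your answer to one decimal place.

23.3 map units

The two most frequent reciprocal classes, t+ c m and t c+ m+, are the parental types, so the F1 was t+ c m / t c+ m+.
The two rarest classes, t+ c+ m and t c m+, are the double crossovers. Comparing them with the parentals, only the c allele has switched, so c is the middle locus and the order is t – c – m.
Crossovers in the t–c interval produce the single-crossover classes t c m and t+ c+ m+ (158 + 151 = 309) plus the double crossovers (41).
RF(t–c) = (309 + 41) / 1500 = 350/1500 = 0.2333 → 23.3 map units.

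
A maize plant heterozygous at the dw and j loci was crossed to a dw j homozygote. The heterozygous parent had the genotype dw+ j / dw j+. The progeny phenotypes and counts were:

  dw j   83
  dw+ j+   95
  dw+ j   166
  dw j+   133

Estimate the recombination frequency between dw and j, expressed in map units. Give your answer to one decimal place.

37.3 map units

The recombinant classes are dw+ j+ and dw j: 95 + 83 = 178.
Recombination frequency = 178/477 = 0.3732 ≈ 37.3%, i.e. 37.3 map units.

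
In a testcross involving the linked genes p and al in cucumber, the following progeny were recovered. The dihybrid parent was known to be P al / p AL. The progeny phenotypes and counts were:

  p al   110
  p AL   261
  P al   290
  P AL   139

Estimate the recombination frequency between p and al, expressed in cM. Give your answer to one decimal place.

The recombinant classes are P AL and p al: 139 + 110 = 249.
Recombination frequency = 249/800 = 0.3113 ≈ 31.1%, i.e. 31.1 cM.

31.1 cM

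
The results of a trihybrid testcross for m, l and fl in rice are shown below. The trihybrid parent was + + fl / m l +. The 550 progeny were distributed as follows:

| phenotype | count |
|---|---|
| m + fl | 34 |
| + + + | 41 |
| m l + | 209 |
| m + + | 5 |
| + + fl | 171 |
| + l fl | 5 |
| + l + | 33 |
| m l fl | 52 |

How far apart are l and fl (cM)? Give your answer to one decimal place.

The two rarest classes, + l fl and m + +, are the double crossovers. Comparing them with the parentals, only the l allele has switched, so l is the middle locus and the order is m – l – fl.
Crossovers in the l–fl interval produce the single-crossover classes + + + and m l fl (41 + 52 = 93) plus the double crossovers (10).
RF(l–fl) = (93 + 10) / 550 = 103/550 = 0.1873 → 18.7 cM.

18.7 cM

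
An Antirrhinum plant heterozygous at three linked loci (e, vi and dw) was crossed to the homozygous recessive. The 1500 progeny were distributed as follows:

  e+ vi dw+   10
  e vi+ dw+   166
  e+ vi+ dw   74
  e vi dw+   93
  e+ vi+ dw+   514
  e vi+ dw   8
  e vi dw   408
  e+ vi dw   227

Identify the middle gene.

vi

The two most frequent reciprocal classes, e vi dw and e+ vi+ dw+, are the parental types, so the F1 was e vi dw / e+ vi+ dw+.
The two rarest classes, e vi+ dw and e+ vi dw+, are the double crossovers. Comparing them with the parentals, only the vi allele has switched, so vi is the middle locus and the order is e – vi – dw.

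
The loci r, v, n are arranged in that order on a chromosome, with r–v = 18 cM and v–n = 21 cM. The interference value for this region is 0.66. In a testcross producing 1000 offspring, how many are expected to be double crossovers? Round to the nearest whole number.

Map distances give recombination frequencies of 0.180 and 0.210 for the two intervals.
With interference 0.66 (so coincidence = 0.34), expected double-crossover frequency = 0.180 × 0.210 × 0.34 = 0.01285.
Expected number = 0.01285 × 1000 = 12.85 ≈ 13.

13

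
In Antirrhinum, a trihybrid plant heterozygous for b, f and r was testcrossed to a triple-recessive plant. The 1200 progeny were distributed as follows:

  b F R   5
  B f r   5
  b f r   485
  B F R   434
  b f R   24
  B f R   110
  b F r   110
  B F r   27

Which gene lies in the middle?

The two most frequent reciprocal classes, b f r and B F R, are the parental types, so the F1 was b f r / B F R.
The two rarest classes, B f r and b F R, are the double crossovers. Comparing them with the parentals, only the b allele has switched, so b is the middle locus and the order is f – b – r.

b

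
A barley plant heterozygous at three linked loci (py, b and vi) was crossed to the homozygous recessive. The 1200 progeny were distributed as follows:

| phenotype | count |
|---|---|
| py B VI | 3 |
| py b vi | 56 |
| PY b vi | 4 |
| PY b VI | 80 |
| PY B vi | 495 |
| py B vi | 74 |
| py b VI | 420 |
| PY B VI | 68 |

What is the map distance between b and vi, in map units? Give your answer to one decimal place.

The two most frequent reciprocal classes, py b VI and PY B vi, are the parental types, so the F1 was py b VI / PY B vi.
The two rarest classes, py B VI and PY b vi, are the double crossovers. Comparing them with the parentals, only the b allele has switched, so b is the middle locus and the order is py – b – vi.
Crossovers in the b–vi interval produce the single-crossover classes py b vi and PY B VI (56 + 68 = 124) plus the double crossovers (7).
RF(b–vi) = (124 + 7) / 1200 = 131/1200 = 0.1092 → 10.9 map units.

10.9 map units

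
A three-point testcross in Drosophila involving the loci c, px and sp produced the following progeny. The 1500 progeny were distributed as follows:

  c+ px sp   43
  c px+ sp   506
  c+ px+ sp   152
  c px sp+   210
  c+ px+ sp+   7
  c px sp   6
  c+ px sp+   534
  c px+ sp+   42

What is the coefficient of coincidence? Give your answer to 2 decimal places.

0.53

The two most frequent reciprocal classes, c+ px sp+ and c px+ sp, are the parental types, so the F1 was c+ px sp+ / c px+ sp.
The two rarest classes, c+ px+ sp+ and c px sp, are the double crossovers. Comparing them with the parentals, only the px allele has switched, so px is the middle locus and the order is sp – px – c.
sp–px: (85 + 13)/1500 = 0.0653; px–c: (362 + 13)/1500 = 0.2500.
Expected DCO frequency = 0.0653 × 0.2500 ≈ 0.01632; observed = 13/1500 ≈ 0.00867.
Coefficient of coincidence = 0.00867/0.01632 ≈ 0.53.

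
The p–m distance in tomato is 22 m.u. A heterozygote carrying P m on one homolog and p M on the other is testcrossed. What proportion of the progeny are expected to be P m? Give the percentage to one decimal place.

39.0%

A map distance of 22 m.u. corresponds to a recombination frequency of 0.220.
The F1 is P m / p M, so P m is a parental gamete class with expected frequency (1 − r)/2 = 0.780/2 = 0.3900.
That is 0.3900 = 39.0% of the progeny.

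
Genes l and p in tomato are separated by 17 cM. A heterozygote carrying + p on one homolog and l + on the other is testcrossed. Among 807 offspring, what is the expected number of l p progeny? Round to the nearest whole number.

A map distance of 17 cM corresponds to a recombination frequency of 0.170.
The F1 is + p / l +, so l p is a recombinant gamete class with expected frequency r/2 = 0.170/2 = 0.0850.
Expected number = 0.0850 × 807 = 68.59 ≈ 69.

69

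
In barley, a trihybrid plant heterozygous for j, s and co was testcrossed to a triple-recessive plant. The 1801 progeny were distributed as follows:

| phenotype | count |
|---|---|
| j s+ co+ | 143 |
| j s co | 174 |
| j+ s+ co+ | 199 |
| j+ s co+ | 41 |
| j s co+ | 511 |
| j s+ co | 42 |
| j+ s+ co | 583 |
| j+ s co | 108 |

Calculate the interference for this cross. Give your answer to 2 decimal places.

The two most frequent reciprocal classes, j+ s+ co and j s co+, are the parental types, so the F1 was j+ s+ co / j s co+.
The two rarest classes, j s+ co and j+ s co+, are the double crossovers. Comparing them with the parentals, only the j allele has switched, so j is the middle locus and the order is s – j – co.
s–j: (251 + 83)/1801 = 0.1855; j–co: (373 + 83)/1801 = 0.2532.
Expected DCO frequency = 0.1855 × 0.2532 ≈ 0.04697; observed = 83/1801 ≈ 0.04609.
Coefficient of coincidence = 0.04609/0.04697 ≈ 0.98; interference = 1 − 0.98 = 0.02.

0.02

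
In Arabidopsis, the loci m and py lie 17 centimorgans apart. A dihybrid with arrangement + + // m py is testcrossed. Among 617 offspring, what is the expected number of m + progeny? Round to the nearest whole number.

A map distance of 17 centimorgans corresponds to a recombination frequency of 0.170.
The F1 is + + / m py, so m + is a recombinant gamete class with expected frequency r/2 = 0.170/2 = 0.0850.
Expected number = 0.0850 × 617 = 52.45 ≈ 52.

52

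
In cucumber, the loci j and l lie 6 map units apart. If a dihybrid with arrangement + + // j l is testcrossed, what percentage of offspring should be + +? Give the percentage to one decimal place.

A map distance of 6 map units corresponds to a recombination frequency of 0.060.
The F1 is + + / j l, so + + is a parental gamete class with expected frequency (1 − r)/2 = 0.940/2 = 0.4700.
That is 0.4700 = 47.0% of the progeny.

47.0%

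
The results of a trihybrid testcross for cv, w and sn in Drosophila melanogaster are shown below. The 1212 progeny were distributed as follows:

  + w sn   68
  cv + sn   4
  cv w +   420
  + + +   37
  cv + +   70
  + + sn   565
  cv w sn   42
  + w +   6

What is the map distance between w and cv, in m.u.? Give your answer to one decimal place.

The two most frequent reciprocal classes, cv w + and + + sn, are the parental types, so the F1 was cv w + / + + sn.
The two rarest classes, + w + and cv + sn, are the double crossovers. Comparing them with the parentals, only the cv allele has switched, so cv is the middle locus and the order is w – cv – sn.
Crossovers in the w–cv interval produce the single-crossover classes cv + + and + w sn (70 + 68 = 138) plus the double crossovers (10).
RF(w–cv) = (138 + 10) / 1212 = 148/1212 = 0.1221 → 12.2 m.u.

12.2 m.u.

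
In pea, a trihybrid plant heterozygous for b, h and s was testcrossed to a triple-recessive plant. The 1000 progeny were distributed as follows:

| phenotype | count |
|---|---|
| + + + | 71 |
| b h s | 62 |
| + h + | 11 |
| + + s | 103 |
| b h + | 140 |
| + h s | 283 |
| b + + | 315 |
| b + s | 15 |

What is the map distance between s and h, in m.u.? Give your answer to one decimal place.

26.9 m.u.

The two most frequent reciprocal classes, + h s and b + +, are the parental types, so the F1 was + h s / b + +.
The two rarest classes, + h + and b + s, are the double crossovers. Comparing them with the parentals, only the s allele has switched, so s is the middle locus and the order is b – s – h.
Crossovers in the s–h interval produce the single-crossover classes + + s and b h + (103 + 140 = 243) plus the double crossovers (26).
RF(s–h) = (243 + 26) / 1000 = 269/1000 = 0.2690 → 26.9 m.u.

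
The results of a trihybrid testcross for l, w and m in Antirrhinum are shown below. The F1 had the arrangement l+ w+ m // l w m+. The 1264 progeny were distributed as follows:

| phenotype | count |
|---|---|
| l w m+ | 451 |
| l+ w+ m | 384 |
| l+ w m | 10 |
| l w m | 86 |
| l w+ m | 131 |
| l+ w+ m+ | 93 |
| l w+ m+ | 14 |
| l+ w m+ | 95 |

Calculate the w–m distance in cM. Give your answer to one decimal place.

16.1 cM

The two rarest classes, l+ w m and l w+ m+, are the double crossovers. Comparing them with the parentals, only the w allele has switched, so w is the middle locus and the order is l – w – m.
Crossovers in the w–m interval produce the single-crossover classes l+ w+ m+ and l w m (93 + 86 = 179) plus the double crossovers (24).
RF(w–m) = (179 + 24) / 1264 = 203/1264 = 0.1606 → 16.1 cM.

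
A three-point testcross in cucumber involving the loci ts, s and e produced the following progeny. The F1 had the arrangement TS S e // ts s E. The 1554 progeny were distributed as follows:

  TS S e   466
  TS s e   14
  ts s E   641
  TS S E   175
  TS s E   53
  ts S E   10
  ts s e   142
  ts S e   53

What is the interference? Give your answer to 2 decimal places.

The two rarest classes, TS s e and ts S E, are the double crossovers. Comparing them with the parentals, only the s allele has switched, so s is the middle locus and the order is e – s – ts.
e–s: (317 + 24)/1554 = 0.2194; s–ts: (106 + 24)/1554 = 0.0837.
Expected DCO frequency = 0.2194 × 0.0837 ≈ 0.01836; observed = 24/1554 ≈ 0.01544.
Coefficient of coincidence = 0.01544/0.01836 ≈ 0.84; interference = 1 − 0.84 = 0.16.

0.16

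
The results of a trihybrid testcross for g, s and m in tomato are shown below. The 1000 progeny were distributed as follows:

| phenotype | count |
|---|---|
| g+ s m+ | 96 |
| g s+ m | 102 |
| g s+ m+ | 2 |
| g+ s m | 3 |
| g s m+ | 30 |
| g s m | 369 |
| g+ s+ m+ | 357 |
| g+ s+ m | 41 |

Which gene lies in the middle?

The two most frequent reciprocal classes, g s m and g+ s+ m+, are the parental types, so the F1 was g s m / g+ s+ m+.
The two rarest classes, g+ s m and g s+ m+, are the double crossovers. Comparing them with the parentals, only the g allele has switched, so g is the middle locus and the order is s – g – m.

g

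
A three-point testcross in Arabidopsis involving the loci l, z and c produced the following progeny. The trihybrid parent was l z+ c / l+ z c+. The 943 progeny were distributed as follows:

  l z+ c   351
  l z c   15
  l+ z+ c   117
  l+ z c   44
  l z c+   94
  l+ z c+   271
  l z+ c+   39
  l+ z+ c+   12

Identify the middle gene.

The two rarest classes, l z c and l+ z+ c+, are the double crossovers. Comparing them with the parentals, only the z allele has switched, so z is the middle locus and the order is c – z – l.

z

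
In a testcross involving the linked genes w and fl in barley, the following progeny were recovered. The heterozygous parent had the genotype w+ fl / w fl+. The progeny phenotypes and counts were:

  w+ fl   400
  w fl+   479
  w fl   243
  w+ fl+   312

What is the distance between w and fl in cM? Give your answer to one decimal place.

38.7 cM

The recombinant classes are w+ fl+ and w fl: 312 + 243 = 555.
Recombination frequency = 555/1434 = 0.3870 ≈ 38.7%, i.e. 38.7 cM.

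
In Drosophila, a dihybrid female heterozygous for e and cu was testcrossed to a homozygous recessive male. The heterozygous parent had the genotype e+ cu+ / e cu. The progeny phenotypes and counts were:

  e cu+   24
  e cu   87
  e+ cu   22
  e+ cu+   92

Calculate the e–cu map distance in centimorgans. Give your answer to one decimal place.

The recombinant classes are e+ cu and e cu+: 22 + 24 = 46.
Recombination frequency = 46/225 = 0.2044 ≈ 20.4%, i.e. 20.4 centimorgans.

20.4 centimorgans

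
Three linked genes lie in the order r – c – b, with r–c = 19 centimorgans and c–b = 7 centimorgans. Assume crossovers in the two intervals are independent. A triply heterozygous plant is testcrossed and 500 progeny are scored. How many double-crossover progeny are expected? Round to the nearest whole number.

7

Map distances give recombination frequencies of 0.190 and 0.070 for the two intervals.
With no interference, expected double-crossover frequency = 0.190 × 0.070 = 0.01330.
Expected number = 0.01330 × 500 = 6.65 ≈ 7.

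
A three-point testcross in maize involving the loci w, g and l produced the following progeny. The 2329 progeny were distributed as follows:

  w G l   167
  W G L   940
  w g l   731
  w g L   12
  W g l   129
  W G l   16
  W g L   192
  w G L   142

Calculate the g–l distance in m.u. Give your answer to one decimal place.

16.6 m.u.

The two most frequent reciprocal classes, w g l and W G L, are the parental types, so the F1 was w g l / W G L.
The two rarest classes, w g L and W G l, are the double crossovers. Comparing them with the parentals, only the l allele has switched, so l is the middle locus and the order is w – l – g.
Crossovers in the l–g interval produce the single-crossover classes w G l and W g L (167 + 192 = 359) plus the double crossovers (28).
RF(l–g) = (359 + 28) / 2329 = 387/2329 = 0.1662 → 16.6 m.u.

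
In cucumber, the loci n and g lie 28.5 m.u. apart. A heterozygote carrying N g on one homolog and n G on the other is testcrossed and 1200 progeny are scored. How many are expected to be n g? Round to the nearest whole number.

A map distance of 28.5 m.u. corresponds to a recombination frequency of 0.285.
The F1 is N g / n G, so n g is a recombinant gamete class with expected frequency r/2 = 0.285/2 = 0.1425.
Expected number = 0.1425 × 1200 = 171.00 ≈ 171.

171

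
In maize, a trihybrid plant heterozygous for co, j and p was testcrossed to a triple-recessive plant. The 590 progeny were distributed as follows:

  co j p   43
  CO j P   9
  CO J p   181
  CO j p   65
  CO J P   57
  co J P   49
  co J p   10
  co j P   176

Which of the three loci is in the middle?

co

The two most frequent reciprocal classes, CO J p and co j P, are the parental types, so the F1 was CO J p / co j P.
The two rarest classes, co J p and CO j P, are the double crossovers. Comparing them with the parentals, only the co allele has switched, so co is the middle locus and the order is j – co – p.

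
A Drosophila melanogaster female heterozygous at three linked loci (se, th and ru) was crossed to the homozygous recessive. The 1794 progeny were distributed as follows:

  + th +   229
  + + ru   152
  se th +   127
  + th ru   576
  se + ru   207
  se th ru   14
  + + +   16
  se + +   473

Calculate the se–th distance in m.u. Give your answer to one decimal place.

The two most frequent reciprocal classes, se + + and + th ru, are the parental types, so the F1 was se + + / + th ru.
The two rarest classes, + + + and se th ru, are the double crossovers. Comparing them with the parentals, only the se allele has switched, so se is the middle locus and the order is ru – se – th.
Crossovers in the se–th interval produce the single-crossover classes se th + and + + ru (127 + 152 = 279) plus the double crossovers (30).
RF(se–th) = (279 + 30) / 1794 = 309/1794 = 0.1722 → 17.2 m.u.

17.2 m.u.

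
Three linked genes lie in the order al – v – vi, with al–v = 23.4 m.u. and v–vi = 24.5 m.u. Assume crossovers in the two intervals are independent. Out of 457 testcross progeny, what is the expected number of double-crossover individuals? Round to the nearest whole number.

Map distances give recombination frequencies of 0.234 and 0.245 for the two intervals.
With no interference, expected double-crossover frequency = 0.234 × 0.245 = 0.05733.
Expected number = 0.05733 × 457 = 26.20 ≈ 26.

26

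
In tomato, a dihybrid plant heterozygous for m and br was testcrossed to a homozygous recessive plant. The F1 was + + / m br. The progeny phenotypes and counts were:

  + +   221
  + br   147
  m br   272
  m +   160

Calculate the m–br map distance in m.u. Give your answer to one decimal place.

The recombinant classes are + br and m +: 147 + 160 = 307.
Recombination frequency = 307/800 = 0.3837 ≈ 38.4%, i.e. 38.4 m.u.

38.4 m.u.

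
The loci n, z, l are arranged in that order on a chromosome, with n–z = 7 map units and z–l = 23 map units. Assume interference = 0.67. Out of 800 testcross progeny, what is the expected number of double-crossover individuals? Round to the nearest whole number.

4

Map distances give recombination frequencies of 0.070 and 0.230 for the two intervals.
With interference 0.67 (so coincidence = 0.33), expected double-crossover frequency = 0.070 × 0.230 × 0.33 = 0.00531.
Expected number = 0.00531 × 800 = 4.25 ≈ 4.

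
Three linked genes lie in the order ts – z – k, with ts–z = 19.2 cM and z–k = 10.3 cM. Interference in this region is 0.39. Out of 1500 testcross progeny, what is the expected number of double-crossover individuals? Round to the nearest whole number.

18

Map distances give recombination frequencies of 0.192 and 0.103 for the two intervals.
With interference 0.39 (so coincidence = 0.61), expected double-crossover frequency = 0.192 × 0.103 × 0.61 = 0.01206.
Expected number = 0.01206 × 1500 = 18.10 ≈ 18.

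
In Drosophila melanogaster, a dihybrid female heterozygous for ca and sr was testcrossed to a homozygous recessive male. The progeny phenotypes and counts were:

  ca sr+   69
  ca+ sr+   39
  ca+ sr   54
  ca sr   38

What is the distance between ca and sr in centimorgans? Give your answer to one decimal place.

The two most frequent classes, ca+ sr (54) and ca sr+ (69), are the parental types, so the F1 was ca+ sr / ca sr+.
The recombinant classes are ca+ sr+ and ca sr: 39 + 38 = 77.
Recombination frequency = 77/200 = 0.3850 ≈ 38.5%, i.e. 38.5 centimorgans.

38.5 centimorgans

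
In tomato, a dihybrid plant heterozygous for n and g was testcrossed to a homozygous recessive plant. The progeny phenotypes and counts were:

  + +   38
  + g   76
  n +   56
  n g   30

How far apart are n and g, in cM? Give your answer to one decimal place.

34.0 cM

The two most frequent classes, + g (76) and n + (56), are the parental types, so the F1 was + g / n +.
The recombinant classes are + + and n g: 38 + 30 = 68.
Recombination frequency = 68/200 = 0.3400 ≈ 34.0%, i.e. 34.0 cM.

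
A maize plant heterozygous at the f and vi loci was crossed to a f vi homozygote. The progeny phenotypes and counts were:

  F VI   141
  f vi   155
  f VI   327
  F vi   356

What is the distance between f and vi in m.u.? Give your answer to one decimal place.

The two most frequent classes, F vi (356) and f VI (327), are the parental types, so the F1 was F vi / f VI.
The recombinant classes are F VI and f vi: 141 + 155 = 296.
Recombination frequency = 296/979 = 0.3023 ≈ 30.2%, i.e. 30.2 m.u.

30.2 m.u.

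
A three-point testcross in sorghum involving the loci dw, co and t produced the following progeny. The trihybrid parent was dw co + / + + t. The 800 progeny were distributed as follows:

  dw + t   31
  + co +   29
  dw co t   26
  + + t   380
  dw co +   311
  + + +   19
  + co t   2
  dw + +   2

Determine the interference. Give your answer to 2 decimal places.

-0.02

The two rarest classes, dw + + and + co t, are the double crossovers. Comparing them with the parentals, only the co allele has switched, so co is the middle locus and the order is dw – co – t.
dw–co: (60 + 4)/800 = 0.0800; co–t: (45 + 4)/800 = 0.0612.
Expected DCO frequency = 0.0800 × 0.0612 ≈ 0.00490; observed = 4/800 ≈ 0.00500.
Coefficient of coincidence = 0.00500/0.00490 ≈ 1.02; interference = 1 − 1.02 = -0.02.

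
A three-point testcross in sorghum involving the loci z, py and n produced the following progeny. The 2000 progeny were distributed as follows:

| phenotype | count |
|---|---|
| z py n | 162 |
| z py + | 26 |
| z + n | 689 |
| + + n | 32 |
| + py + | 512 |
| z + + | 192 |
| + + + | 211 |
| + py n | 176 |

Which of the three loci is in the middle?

The two most frequent reciprocal classes, z + n and + py +, are the parental types, so the F1 was z + n / + py +.
The two rarest classes, + + n and z py +, are the double crossovers. Comparing them with the parentals, only the z allele has switched, so z is the middle locus and the order is n – z – py.

z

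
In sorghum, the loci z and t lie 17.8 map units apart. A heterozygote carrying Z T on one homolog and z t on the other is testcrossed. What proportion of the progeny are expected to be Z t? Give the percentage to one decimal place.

A map distance of 17.8 map units corresponds to a recombination frequency of 0.178.
The F1 is Z T / z t, so Z t is a recombinant gamete class with expected frequency r/2 = 0.178/2 = 0.0890.
That is 0.0890 = 8.9% of the progeny.

8.9%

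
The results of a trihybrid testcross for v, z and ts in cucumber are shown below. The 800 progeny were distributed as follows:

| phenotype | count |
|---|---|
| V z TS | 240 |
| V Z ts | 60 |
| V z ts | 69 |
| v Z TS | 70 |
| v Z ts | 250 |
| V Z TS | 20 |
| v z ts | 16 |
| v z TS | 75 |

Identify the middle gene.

The two most frequent reciprocal classes, v Z ts and V z TS, are the parental types, so the F1 was v Z ts / V z TS.
The two rarest classes, v z ts and V Z TS, are the double crossovers. Comparing them with the parentals, only the z allele has switched, so z is the middle locus and the order is v – z – ts.

z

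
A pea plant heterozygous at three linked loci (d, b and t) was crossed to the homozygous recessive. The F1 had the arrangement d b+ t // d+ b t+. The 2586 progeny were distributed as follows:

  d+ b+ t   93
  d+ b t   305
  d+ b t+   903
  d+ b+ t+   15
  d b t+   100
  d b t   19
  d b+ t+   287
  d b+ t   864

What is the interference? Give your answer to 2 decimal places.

0.38

The two rarest classes, d b t and d+ b+ t+, are the double crossovers. Comparing them with the parentals, only the b allele has switched, so b is the middle locus and the order is d – b – t.
d–b: (193 + 34)/2586 = 0.0878; b–t: (592 + 34)/2586 = 0.2421.
Expected DCO frequency = 0.0878 × 0.2421 ≈ 0.02126; observed = 34/2586 ≈ 0.01315.
Coefficient of coincidence = 0.01315/0.02126 ≈ 0.62; interference = 1 − 0.62 = 0.38.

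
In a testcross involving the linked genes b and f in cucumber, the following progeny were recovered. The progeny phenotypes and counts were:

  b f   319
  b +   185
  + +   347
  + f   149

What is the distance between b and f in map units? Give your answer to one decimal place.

33.4 map units

The two most frequent classes, + + (347) and b f (319), are the parental types, so the F1 was + + / b f.
The recombinant classes are + f and b +: 149 + 185 = 334.
Recombination frequency = 334/1000 = 0.3340 ≈ 33.4%, i.e. 33.4 map units.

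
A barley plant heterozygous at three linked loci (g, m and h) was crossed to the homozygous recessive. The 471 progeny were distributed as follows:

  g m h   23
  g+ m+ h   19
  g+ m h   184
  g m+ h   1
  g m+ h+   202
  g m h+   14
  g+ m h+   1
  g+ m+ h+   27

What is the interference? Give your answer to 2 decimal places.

0.48

The two most frequent reciprocal classes, g m+ h+ and g+ m h, are the parental types, so the F1 was g m+ h+ / g+ m h.
The two rarest classes, g m+ h and g+ m h+, are the double crossovers. Comparing them with the parentals, only the h allele has switched, so h is the middle locus and the order is m – h – g.
m–h: (33 + 2)/471 = 0.0743; h–g: (50 + 2)/471 = 0.1104.
Expected DCO frequency = 0.0743 × 0.1104 ≈ 0.00820; observed = 2/471 ≈ 0.00425.
Coefficient of coincidence = 0.00425/0.00820 ≈ 0.52; interference = 1 − 0.52 = 0.48.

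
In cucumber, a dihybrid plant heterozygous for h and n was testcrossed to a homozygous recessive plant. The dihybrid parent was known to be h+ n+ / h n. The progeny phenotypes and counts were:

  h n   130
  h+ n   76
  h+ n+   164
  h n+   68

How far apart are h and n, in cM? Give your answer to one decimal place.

32.9 cM

The recombinant classes are h+ n and h n+: 76 + 68 = 144.
Recombination frequency = 144/438 = 0.3288 ≈ 32.9%, i.e. 32.9 cM.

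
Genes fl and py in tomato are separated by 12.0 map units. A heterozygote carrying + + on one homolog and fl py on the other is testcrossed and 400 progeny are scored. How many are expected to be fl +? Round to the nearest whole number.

A map distance of 12.0 map units corresponds to a recombination frequency of 0.120.
The F1 is + + / fl py, so fl + is a recombinant gamete class with expected frequency r/2 = 0.120/2 = 0.0600.
Expected number = 0.0600 × 400 = 24.00 ≈ 24.

24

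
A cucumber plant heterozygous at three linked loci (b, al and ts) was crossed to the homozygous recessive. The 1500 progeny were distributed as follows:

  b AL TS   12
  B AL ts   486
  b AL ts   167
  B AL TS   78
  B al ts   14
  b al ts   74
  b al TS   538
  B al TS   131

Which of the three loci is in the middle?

The two most frequent reciprocal classes, b al TS and B AL ts, are the parental types, so the F1 was b al TS / B AL ts.
The two rarest classes, b AL TS and B al ts, are the double crossovers. Comparing them with the parentals, only the al allele has switched, so al is the middle locus and the order is b – al – ts.

al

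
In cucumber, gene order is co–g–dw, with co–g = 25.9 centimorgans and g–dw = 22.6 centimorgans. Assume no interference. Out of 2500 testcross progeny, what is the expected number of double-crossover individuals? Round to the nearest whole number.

146

Map distances give recombination frequencies of 0.259 and 0.226 for the two intervals.
With no interference, expected double-crossover frequency = 0.259 × 0.226 = 0.05853.
Expected number = 0.05853 × 2500 = 146.34 ≈ 146.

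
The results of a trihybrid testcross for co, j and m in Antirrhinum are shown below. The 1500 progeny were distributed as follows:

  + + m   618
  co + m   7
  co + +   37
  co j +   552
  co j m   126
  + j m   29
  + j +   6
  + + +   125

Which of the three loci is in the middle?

The two most frequent reciprocal classes, co j + and + + m, are the parental types, so the F1 was co j + / + + m.
The two rarest classes, + j + and co + m, are the double crossovers. Comparing them with the parentals, only the co allele has switched, so co is the middle locus and the order is m – co – j.

co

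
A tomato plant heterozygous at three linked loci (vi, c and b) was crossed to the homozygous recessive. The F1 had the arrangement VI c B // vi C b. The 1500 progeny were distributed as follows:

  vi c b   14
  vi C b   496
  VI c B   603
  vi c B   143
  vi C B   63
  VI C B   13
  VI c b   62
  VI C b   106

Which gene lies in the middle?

c

The two rarest classes, VI C B and vi c b, are the double crossovers. Comparing them with the parentals, only the c allele has switched, so c is the middle locus and the order is b – c – vi.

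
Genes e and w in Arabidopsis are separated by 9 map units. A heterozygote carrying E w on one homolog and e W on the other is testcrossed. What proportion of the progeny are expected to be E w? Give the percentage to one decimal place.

A map distance of 9 map units corresponds to a recombination frequency of 0.090.
The F1 is E w / e W, so E w is a parental gamete class with expected frequency (1 − r)/2 = 0.910/2 = 0.4550.
That is 0.4550 = 45.5% of the progeny.

45.5%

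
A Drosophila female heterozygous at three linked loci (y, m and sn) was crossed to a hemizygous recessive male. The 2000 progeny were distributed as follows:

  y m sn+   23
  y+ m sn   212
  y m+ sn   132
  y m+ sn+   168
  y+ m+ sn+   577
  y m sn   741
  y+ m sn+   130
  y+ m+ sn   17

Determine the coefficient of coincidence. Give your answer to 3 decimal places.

0.631

The two most frequent reciprocal classes, y m sn and y+ m+ sn+, are the parental types, so the F1 was y m sn / y+ m+ sn+.
The two rarest classes, y m sn+ and y+ m+ sn, are the double crossovers. Comparing them with the parentals, only the sn allele has switched, so sn is the middle locus and the order is m – sn – y.
m–sn: (262 + 40)/2000 = 0.1510; sn–y: (380 + 40)/2000 = 0.2100.
Expected DCO frequency = 0.1510 × 0.2100 ≈ 0.03171; observed = 40/2000 ≈ 0.02000.
Coefficient of coincidence = 0.02000/0.03171 ≈ 0.631.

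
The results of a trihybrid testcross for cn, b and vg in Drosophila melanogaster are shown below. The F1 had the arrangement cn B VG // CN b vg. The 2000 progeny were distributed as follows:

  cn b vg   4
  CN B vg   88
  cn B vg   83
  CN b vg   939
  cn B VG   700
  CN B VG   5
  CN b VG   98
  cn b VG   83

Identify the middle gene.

The two rarest classes, CN B VG and cn b vg, are the double crossovers. Comparing them with the parentals, only the cn allele has switched, so cn is the middle locus and the order is b – cn – vg.

cn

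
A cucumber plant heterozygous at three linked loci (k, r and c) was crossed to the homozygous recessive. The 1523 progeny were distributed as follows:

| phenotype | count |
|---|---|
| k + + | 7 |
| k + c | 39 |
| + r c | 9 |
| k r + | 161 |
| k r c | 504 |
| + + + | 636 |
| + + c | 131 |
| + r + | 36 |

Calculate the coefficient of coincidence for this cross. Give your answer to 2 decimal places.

The two most frequent reciprocal classes, k r c and + + +, are the parental types, so the F1 was k r c / + + +.
The two rarest classes, + r c and k + +, are the double crossovers. Comparing them with the parentals, only the k allele has switched, so k is the middle locus and the order is r – k – c.
r–k: (75 + 16)/1523 = 0.0598; k–c: (292 + 16)/1523 = 0.2022.
Expected DCO frequency = 0.0598 × 0.2022 ≈ 0.01209; observed = 16/1523 ≈ 0.01051.
Coefficient of coincidence = 0.01051/0.01209 ≈ 0.87.

0.87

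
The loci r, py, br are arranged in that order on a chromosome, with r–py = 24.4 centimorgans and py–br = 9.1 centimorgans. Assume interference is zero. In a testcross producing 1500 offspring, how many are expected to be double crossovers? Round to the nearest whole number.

33

Map distances give recombination frequencies of 0.244 and 0.091 for the two intervals.
With no interference, expected double-crossover frequency = 0.244 × 0.091 = 0.02220.
Expected number = 0.02220 × 1500 = 33.31 ≈ 33.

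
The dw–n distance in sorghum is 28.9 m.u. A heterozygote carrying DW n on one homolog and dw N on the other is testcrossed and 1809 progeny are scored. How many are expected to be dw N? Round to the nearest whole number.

A map distance of 28.9 m.u. corresponds to a recombination frequency of 0.289.
The F1 is DW n / dw N, so dw N is a parental gamete class with expected frequency (1 − r)/2 = 0.711/2 = 0.3555.
Expected number = 0.3555 × 1809 = 643.10 ≈ 643.

643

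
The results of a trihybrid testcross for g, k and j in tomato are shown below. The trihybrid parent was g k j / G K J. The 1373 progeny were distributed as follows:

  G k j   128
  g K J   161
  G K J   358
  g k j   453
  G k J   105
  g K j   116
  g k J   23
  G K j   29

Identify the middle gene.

j

The two rarest classes, g k J and G K j, are the double crossovers. Comparing them with the parentals, only the j allele has switched, so j is the middle locus and the order is k – j – g.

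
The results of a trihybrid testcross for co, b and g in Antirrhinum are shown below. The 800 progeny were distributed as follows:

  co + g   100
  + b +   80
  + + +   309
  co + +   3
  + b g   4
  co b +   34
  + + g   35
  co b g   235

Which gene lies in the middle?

The two most frequent reciprocal classes, + + + and co b g, are the parental types, so the F1 was + + + / co b g.
The two rarest classes, co + + and + b g, are the double crossovers. Comparing them with the parentals, only the co allele has switched, so co is the middle locus and the order is b – co – g.

co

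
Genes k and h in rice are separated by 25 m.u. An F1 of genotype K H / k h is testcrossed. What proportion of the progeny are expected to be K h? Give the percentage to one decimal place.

12.5%

A map distance of 25 m.u. corresponds to a recombination frequency of 0.250.
The F1 is K H / k h, so K h is a recombinant gamete class with expected frequency r/2 = 0.250/2 = 0.1250.
That is 0.1250 = 12.5% of the progeny.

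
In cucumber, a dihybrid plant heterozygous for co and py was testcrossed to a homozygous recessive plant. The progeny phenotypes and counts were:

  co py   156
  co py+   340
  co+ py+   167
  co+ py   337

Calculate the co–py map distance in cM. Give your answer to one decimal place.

The two most frequent classes, co+ py (337) and co py+ (340), are the parental types, so the F1 was co+ py / co py+.
The recombinant classes are co+ py+ and co py: 167 + 156 = 323.
Recombination frequency = 323/1000 = 0.3230 ≈ 32.3%, i.e. 32.3 cM.

32.3 cM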